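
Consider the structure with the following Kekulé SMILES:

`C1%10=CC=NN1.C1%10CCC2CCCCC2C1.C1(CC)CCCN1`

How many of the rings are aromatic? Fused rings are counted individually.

1

The SMILES encodes a five-membered ring with two adjacent nitrogens (one bearing H, one in a double bond) and two double bonds; two fused six-membered saturated carbon rings; a five-membered saturated ring of four carbons and one N–H nitrogen.
The 5-membered ring with two adjacent nitrogens (one N–H, one =N–) is fully conjugated (every ring atom contributes a p orbital); 2 ring double bonds (4 π electrons) plus a heteroatom lone pair (2) give 6 π electrons. Since 6 = 4n+2 (n=1), it is aromatic (pyrazole).
The 6-membered ring has only sp³ atoms, so it is not fully conjugated — not aromatic (cyclohexane ring).
The second 6-membered ring has only sp³ atoms, so it is not fully conjugated — not aromatic (cyclohexane ring).
The 5-membered ring with one N–H has only sp³ atoms, so it is not fully conjugated — not aromatic (pyrrolidine).
1 of the 4 rings is aromatic. Total: 1.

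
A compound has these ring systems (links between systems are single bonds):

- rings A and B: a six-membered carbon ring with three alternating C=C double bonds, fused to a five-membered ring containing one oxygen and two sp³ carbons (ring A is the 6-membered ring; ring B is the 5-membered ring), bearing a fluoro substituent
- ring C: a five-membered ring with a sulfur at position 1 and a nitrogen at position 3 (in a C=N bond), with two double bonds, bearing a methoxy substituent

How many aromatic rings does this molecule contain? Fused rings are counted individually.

2

Ring A has a continuous p-orbital overlap around the ring; 3 ring double bonds give 6 π electrons. 6 = 4(1)+2, so ring A is aromatic (benzene ring).
Ring B has two sp³ carbons, so it is not fully conjugated — not aromatic (oxolane ring).
Ring C has a continuous p-orbital overlap around the ring; 2 ring double bonds (4 π electrons) plus a heteroatom lone pair (2) give 6 π electrons. Since 6 = 4n+2 (n=1), ring C is aromatic (thiazole).
Aromatic: A, C. Total: 2.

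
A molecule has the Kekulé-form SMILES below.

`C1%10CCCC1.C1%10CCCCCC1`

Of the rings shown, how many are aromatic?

0

The SMILES encodes a five-membered saturated carbon ring; a seven-membered saturated carbon ring.
The 5-membered ring has only sp³ atoms, so it is not fully conjugated — not aromatic (cyclopentane).
The 7-membered ring has only sp³ atoms, so it is not fully conjugated — not aromatic (cycloheptane).
None of the rings are aromatic. Total: 0.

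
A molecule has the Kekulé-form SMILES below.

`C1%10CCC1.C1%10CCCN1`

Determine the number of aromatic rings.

0

The SMILES encodes a four-membered saturated carbon ring; a five-membered saturated ring of four carbons and one N–H nitrogen.
The 4-membered ring has only sp³ atoms, so it is not fully conjugated — not aromatic (cyclobutane).
The 5-membered ring with one N–H has only sp³ atoms, so it is not fully conjugated — not aromatic (pyrrolidine).
None of the rings are aromatic. Total: 0.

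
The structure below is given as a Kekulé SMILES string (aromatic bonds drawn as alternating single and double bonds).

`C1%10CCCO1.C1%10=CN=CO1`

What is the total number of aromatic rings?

The SMILES encodes a five-membered saturated ring of four carbons and one oxygen; a five-membered ring with an oxygen at position 1 and a nitrogen at position 3 (in a C=N bond), with two double bonds.
The 5-membered ring with one oxygen has only sp³ atoms, so it is not fully conjugated — not aromatic (tetrahydrofuran).
The 5-membered ring with one oxygen and one =N– is fully conjugated (every ring atom contributes a p orbital); 2 ring double bonds (4 π electrons) plus a heteroatom lone pair (2) give 6 π electrons. That satisfies 4n+2 with n=1, so it is aromatic (oxazole).
1 of the 2 rings is aromatic. Total: 1.

1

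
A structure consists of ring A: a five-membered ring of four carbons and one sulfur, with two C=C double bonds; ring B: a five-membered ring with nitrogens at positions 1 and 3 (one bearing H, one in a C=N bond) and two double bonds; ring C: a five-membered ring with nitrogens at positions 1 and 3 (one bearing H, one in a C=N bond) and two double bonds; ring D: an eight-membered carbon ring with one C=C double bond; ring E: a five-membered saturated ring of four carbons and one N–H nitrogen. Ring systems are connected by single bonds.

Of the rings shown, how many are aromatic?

Ring A is fully conjugated (every ring atom contributes a p orbital); 2 ring double bonds (4 π electrons) plus a heteroatom lone pair (2) give 6 π electrons. That satisfies 4n+2 with n=1, so ring A is aromatic (thiophene).
Ring B is planar and fully conjugated; 2 ring double bonds (4 π electrons) plus a heteroatom lone pair (2) give 6 π electrons. Since 6 = 4n+2 (n=1), ring B is aromatic (imidazole).
Ring C has a continuous p-orbital overlap around the ring; 2 ring double bonds (4 π electrons) plus a heteroatom lone pair (2) give 6 π electrons. Since 6 = 4n+2 (n=1), ring C is aromatic (imidazole).
Ring D has six sp³ carbons, so it is not fully conjugated — not aromatic (cyclooctene).
Ring E has only sp³ atoms, so it is not fully conjugated — not aromatic (pyrrolidine).
Aromatic: A, B, C. Total: 3.

3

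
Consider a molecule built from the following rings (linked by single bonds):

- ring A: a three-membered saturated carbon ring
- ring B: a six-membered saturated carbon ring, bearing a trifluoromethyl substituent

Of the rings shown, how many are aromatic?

Ring A has only sp³ atoms, so it is not fully conjugated — not aromatic (cyclopropane).
Ring B has only sp³ atoms, so it is not fully conjugated — not aromatic (cyclohexane).
No ring is aromatic. Total: 0.

0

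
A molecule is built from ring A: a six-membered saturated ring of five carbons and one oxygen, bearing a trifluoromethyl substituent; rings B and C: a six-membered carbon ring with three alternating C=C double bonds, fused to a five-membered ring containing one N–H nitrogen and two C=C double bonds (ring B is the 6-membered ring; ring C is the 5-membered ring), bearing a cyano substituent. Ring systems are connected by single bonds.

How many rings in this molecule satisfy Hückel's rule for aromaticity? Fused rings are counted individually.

Ring A has only sp³ atoms, so it is not fully conjugated — not aromatic (tetrahydropyran).
Rings B and C form a fused bicyclic system (with one N–H) with 9 sp² atoms and 10 π electrons from ring double bonds plus a heteroatom lone pair. 10 = 4(2)+2, so the system is aromatic and both rings count as aromatic (indole).
Aromatic: B, C. Total: 2.

2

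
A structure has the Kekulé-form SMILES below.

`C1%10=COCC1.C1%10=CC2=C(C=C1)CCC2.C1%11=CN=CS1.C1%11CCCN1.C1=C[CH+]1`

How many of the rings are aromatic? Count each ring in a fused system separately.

The SMILES encodes a five-membered ring of four carbons and one oxygen, with one C=C double bond and two sp³ carbons; a six-membered carbon ring with three alternating C=C double bonds, fused to a saturated five-membered carbon ring; a five-membered ring with a sulfur at position 1 and a nitrogen at position 3 (in a C=N bond), with two double bonds; a five-membered saturated ring of four carbons and one N–H nitrogen; a three-membered all-carbon ring bearing a positive charge on one carbon, with one C=C double bond.
The 5-membered ring with one oxygen has two sp³ carbons, so it is not fully conjugated — not aromatic (2,3-dihydrofuran).
The 6-membered ring has a continuous p-orbital overlap around the ring; 3 ring double bonds give 6 π electrons. 6 = 4(1)+2, so it is aromatic (benzene ring).
The 5-membered ring has three sp³ carbons, so it is not fully conjugated — not aromatic (cyclopentane ring).
The 5-membered ring with one sulfur and one =N– has a continuous p-orbital overlap around the ring; 2 ring double bonds (4 π electrons) plus a heteroatom lone pair (2) give 6 π electrons. That satisfies 4n+2 with n=1, so it is aromatic (thiazole).
The 5-membered ring with one N–H has only sp³ atoms, so it is not fully conjugated — not aromatic (pyrrolidine).
The 3-membered ring has a continuous p-orbital overlap around the ring; 1 ring double bond (2 π electrons) plus the carbocation's empty p orbital (0, but keeps the ring conjugated) give 2 π electrons. That satisfies 4n+2 with n=0, so it is aromatic (cyclopropenyl cation).
3 of the 6 rings are aromatic. Total: 3.

3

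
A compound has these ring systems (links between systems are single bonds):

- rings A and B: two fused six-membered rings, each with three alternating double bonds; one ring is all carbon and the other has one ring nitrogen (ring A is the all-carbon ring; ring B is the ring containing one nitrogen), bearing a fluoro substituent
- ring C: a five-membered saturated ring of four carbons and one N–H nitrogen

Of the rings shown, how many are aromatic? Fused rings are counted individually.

2

Rings A and B form a fused bicyclic system (with one nitrogen) with 10 sp² atoms and 10 π electrons from ring double bonds. 10 = 4(2)+2, so the system is aromatic and both rings count as aromatic (quinoline).
Ring C has only sp³ atoms, so it is not fully conjugated — not aromatic (pyrrolidine).
Aromatic: A, B. Total: 2.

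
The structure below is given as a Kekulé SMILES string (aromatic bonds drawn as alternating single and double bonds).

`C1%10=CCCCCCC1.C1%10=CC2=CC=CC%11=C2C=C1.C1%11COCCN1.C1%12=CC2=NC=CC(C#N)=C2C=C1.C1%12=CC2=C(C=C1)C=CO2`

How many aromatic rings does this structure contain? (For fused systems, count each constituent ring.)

6

The SMILES encodes an eight-membered carbon ring with one C=C double bond; two fused six-membered carbon rings, each with three alternating C=C double bonds; a six-membered saturated ring with an oxygen and an N–H nitrogen at positions 1 and 4; two fused six-membered rings, each with three alternating double bonds; one ring is all carbon and the other has one ring nitrogen; a six-membered carbon ring with three alternating C=C double bonds, fused to a five-membered ring containing one oxygen and two C=C double bonds.
The 8-membered ring has six sp³ carbons, so it is not fully conjugated — not aromatic (cyclooctene).
The fused 6/6-membered bicyclic is a single π system with 10 sp² atoms and 10 π electrons from ring double bonds. 10 = 4(2)+2, so the system is aromatic and both rings count as aromatic (naphthalene).
The 6-membered ring with one oxygen and one N–H (1,4) has only sp³ atoms, so it is not fully conjugated — not aromatic (morpholine).
The fused 6/6-membered bicyclic (with one nitrogen) is a single π system with 10 sp² atoms and 10 π electrons from ring double bonds. 10 = 4(2)+2, so the system is aromatic and both rings count as aromatic (quinoline).
The fused 6/5-membered bicyclic (with one oxygen) is a single π system with 9 sp² atoms and 10 π electrons from ring double bonds plus a heteroatom lone pair. 10 = 4(2)+2, so the system is aromatic and both rings count as aromatic (benzofuran).
6 of the 8 rings are aromatic. Total: 6.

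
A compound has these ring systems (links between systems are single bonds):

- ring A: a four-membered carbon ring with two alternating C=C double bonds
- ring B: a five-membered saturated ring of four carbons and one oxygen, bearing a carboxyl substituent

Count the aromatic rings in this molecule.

0

Ring A has only sp² ring atoms; a planar conformation would have a fully conjugated π system of 4 electrons. But 4 = 4(1), which is 4n not 4n+2, so ring A is not aromatic (cyclobutadiene) — cyclobutadiene is antiaromatic and distorts to a rectangle.
Ring B has only sp³ atoms, so it is not fully conjugated — not aromatic (tetrahydrofuran).
No ring is aromatic. Total: 0.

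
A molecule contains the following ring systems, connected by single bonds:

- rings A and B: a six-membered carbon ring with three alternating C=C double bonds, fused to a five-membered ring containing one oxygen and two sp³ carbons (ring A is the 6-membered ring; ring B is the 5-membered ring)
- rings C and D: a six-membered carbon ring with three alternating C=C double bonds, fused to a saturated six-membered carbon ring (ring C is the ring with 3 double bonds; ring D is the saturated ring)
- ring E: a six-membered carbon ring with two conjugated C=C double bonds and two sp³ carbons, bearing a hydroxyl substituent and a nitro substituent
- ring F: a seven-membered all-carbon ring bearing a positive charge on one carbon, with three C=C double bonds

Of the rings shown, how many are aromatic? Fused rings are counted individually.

Ring A has a continuous p-orbital overlap around the ring; 3 ring double bonds give 6 π electrons. That satisfies 4n+2 with n=1, so ring A is aromatic (benzene ring).
Ring B has two sp³ carbons, so it is not fully conjugated — not aromatic (oxolane ring).
Ring C is planar and fully conjugated; 3 ring double bonds give 6 π electrons. That satisfies 4n+2 with n=1, so ring C is aromatic (benzene ring).
Ring D has four sp³ carbons, so it is not fully conjugated — not aromatic (cyclohexane ring).
Ring E has two sp³ carbons, so it is not fully conjugated — not aromatic (1,3-cyclohexadiene).
Ring F has a continuous p-orbital overlap around the ring; 3 ring double bonds (6 π electrons) plus the carbocation's empty p orbital (0, but keeps the ring conjugated) give 6 π electrons. 6 = 4(1)+2, so ring F is aromatic (tropylium cation).
Aromatic: A, C, F. Total: 3.

3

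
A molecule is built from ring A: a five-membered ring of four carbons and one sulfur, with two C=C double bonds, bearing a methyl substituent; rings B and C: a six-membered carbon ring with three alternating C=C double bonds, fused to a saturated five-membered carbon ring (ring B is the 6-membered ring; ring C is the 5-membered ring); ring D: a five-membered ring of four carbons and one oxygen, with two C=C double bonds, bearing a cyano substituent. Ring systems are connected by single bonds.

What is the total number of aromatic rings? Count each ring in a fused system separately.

Ring A is fully conjugated (every ring atom contributes a p orbital); 2 ring double bonds (4 π electrons) plus a heteroatom lone pair (2) give 6 π electrons. 6 = 4(1)+2, so ring A is aromatic (thiophene).
Ring B is planar and fully conjugated; 3 ring double bonds give 6 π electrons. Since 6 = 4n+2 (n=1), ring B is aromatic (benzene ring).
Ring C has three sp³ carbons, so it is not fully conjugated — not aromatic (cyclopentane ring).
Ring D is planar and fully conjugated; 2 ring double bonds (4 π electrons) plus a heteroatom lone pair (2) give 6 π electrons. That satisfies 4n+2 with n=1, so ring D is aromatic (furan).
Aromatic: A, B, D. Total: 3.

3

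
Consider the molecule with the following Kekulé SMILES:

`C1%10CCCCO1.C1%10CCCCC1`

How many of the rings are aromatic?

The SMILES encodes a six-membered saturated ring of five carbons and one oxygen; a six-membered saturated carbon ring.
The 6-membered ring with one oxygen has only sp³ atoms, so it is not fully conjugated — not aromatic (tetrahydropyran).
The 6-membered ring has only sp³ atoms, so it is not fully conjugated — not aromatic (cyclohexane).
None of the rings are aromatic. Total: 0.

0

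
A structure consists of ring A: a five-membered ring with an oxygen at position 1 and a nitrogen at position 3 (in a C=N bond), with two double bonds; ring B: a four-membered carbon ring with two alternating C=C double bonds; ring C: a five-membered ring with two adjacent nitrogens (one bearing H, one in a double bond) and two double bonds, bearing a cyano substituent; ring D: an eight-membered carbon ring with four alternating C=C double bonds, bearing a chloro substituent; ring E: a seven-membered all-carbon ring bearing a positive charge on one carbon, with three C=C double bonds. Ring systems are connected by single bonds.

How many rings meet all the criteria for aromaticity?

3

Ring A is planar and fully conjugated; 2 ring double bonds (4 π electrons) plus a heteroatom lone pair (2) give 6 π electrons. 6 = 4(1)+2, so ring A is aromatic (oxazole).
Ring B has only sp² ring atoms; a planar conformation would have a fully conjugated π system of 4 electrons. But 4 = 4(1), which is 4n not 4n+2, so ring B is not aromatic (cyclobutadiene) — cyclobutadiene is antiaromatic and distorts to a rectangle.
Ring C is fully conjugated (every ring atom contributes a p orbital); 2 ring double bonds (4 π electrons) plus a heteroatom lone pair (2) give 6 π electrons. 6 = 4(1)+2, so ring C is aromatic (pyrazole).
Ring D has only sp² ring atoms; a planar conformation would have a fully conjugated π system of 8 electrons. But 8 = 4(2), which is 4n not 4n+2, so ring D is not aromatic (cyclooctatetraene) — cyclooctatetraene distorts into a non-planar tub to avoid antiaromaticity.
Ring E is fully conjugated (every ring atom contributes a p orbital); 3 ring double bonds (6 π electrons) plus the carbocation's empty p orbital (0, but keeps the ring conjugated) give 6 π electrons. 6 = 4(1)+2, so ring E is aromatic (tropylium cation).
Aromatic: A, C, E. Total: 3.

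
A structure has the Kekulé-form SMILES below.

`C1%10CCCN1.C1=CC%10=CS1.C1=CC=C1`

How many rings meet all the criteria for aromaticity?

The SMILES encodes a five-membered saturated ring of four carbons and one N–H nitrogen; a five-membered ring of four carbons and one sulfur, with two C=C double bonds; a four-membered carbon ring with two alternating C=C double bonds.
The 5-membered ring with one N–H has only sp³ atoms, so it is not fully conjugated — not aromatic (pyrrolidine).
The 5-membered ring with one sulfur is fully conjugated (every ring atom contributes a p orbital); 2 ring double bonds (4 π electrons) plus a heteroatom lone pair (2) give 6 π electrons. That satisfies 4n+2 with n=1, so it is aromatic (thiophene).
The 4-membered ring has only sp² ring atoms; a planar conformation would have a fully conjugated π system of 4 electrons. But 4 = 4(1), which is 4n not 4n+2, so it is not aromatic (cyclobutadiene) — cyclobutadiene is antiaromatic and distorts to a rectangle.
1 of the 3 rings is aromatic. Total: 1.

1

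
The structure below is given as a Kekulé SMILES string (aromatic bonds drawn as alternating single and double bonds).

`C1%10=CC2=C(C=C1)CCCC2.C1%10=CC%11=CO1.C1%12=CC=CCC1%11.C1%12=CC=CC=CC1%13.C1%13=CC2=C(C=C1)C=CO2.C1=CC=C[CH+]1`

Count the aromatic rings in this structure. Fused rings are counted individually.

The SMILES encodes a six-membered carbon ring with three alternating C=C double bonds, fused to a saturated six-membered carbon ring; a five-membered ring of four carbons and one oxygen, with two C=C double bonds; a six-membered carbon ring with two conjugated C=C double bonds and two sp³ carbons; a seven-membered carbon ring with three C=C double bonds and one sp³ carbon; a six-membered carbon ring with three alternating C=C double bonds, fused to a five-membered ring containing one oxygen and two C=C double bonds; a five-membered all-carbon ring bearing a positive charge on one carbon, with two C=C double bonds.
The 6-membered ring is fully conjugated (every ring atom contributes a p orbital); 3 ring double bonds give 6 π electrons. 6 = 4(1)+2, so it is aromatic (benzene ring).
The second 6-membered ring has four sp³ carbons, so it is not fully conjugated — not aromatic (cyclohexane ring).
The 5-membered ring with one oxygen is planar and fully conjugated; 2 ring double bonds (4 π electrons) plus a heteroatom lone pair (2) give 6 π electrons. 6 = 4(1)+2, so it is aromatic (furan).
The third 6-membered ring has two sp³ carbons, so it is not fully conjugated — not aromatic (1,3-cyclohexadiene).
The 7-membered ring has one sp³ carbon, so it is not fully conjugated — not aromatic (cycloheptatriene).
The fused 6/5-membered bicyclic (with one oxygen) is a single π system with 9 sp² atoms and 10 π electrons from ring double bonds plus a heteroatom lone pair. 10 = 4(2)+2, so the system is aromatic and both rings count as aromatic (benzofuran).
The 5-membered ring has only sp² ring atoms; a planar conformation would have a fully conjugated π system of 4 electrons. But 4 = 4(1), which is 4n not 4n+2, so it is not aromatic (cyclopentadienyl cation).
4 of the 8 rings are aromatic. Total: 4.

4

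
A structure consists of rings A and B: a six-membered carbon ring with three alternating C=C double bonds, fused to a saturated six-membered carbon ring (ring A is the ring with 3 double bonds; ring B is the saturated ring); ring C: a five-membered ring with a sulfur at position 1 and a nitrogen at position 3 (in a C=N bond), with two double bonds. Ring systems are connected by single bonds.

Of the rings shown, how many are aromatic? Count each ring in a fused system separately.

2

Ring A is fully conjugated (every ring atom contributes a p orbital); 3 ring double bonds give 6 π electrons. That satisfies 4n+2 with n=1, so ring A is aromatic (benzene ring).
Ring B has four sp³ carbons, so it is not fully conjugated — not aromatic (cyclohexane ring).
Ring C is planar and fully conjugated; 2 ring double bonds (4 π electrons) plus a heteroatom lone pair (2) give 6 π electrons. That satisfies 4n+2 with n=1, so ring C is aromatic (thiazole).
Aromatic: A, C. Total: 2.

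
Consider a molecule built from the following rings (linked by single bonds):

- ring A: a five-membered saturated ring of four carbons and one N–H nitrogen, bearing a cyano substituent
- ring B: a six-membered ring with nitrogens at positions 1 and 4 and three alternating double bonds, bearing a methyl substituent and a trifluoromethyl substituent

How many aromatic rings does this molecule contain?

Ring A has only sp³ atoms, so it is not fully conjugated — not aromatic (pyrrolidine).
Ring B has a continuous p-orbital overlap around the ring; 3 ring double bonds give 6 π electrons. 6 = 4(1)+2, so ring B is aromatic (pyrazine).
Aromatic: B. Total: 1.

1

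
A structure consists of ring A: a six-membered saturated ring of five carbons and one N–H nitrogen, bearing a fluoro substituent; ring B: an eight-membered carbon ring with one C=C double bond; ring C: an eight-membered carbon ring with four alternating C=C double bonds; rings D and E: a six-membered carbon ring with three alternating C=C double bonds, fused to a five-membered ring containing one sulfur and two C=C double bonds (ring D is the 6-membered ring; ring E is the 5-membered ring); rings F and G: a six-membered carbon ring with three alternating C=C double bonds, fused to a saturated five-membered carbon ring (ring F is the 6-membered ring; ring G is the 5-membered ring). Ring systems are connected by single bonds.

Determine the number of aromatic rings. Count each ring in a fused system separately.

Ring A has only sp³ atoms, so it is not fully conjugated — not aromatic (piperidine).
Ring B has six sp³ carbons, so it is not fully conjugated — not aromatic (cyclooctene).
Ring C has only sp² ring atoms; a planar conformation would have a fully conjugated π system of 8 electrons. But 8 = 4(2), which is 4n not 4n+2, so ring C is not aromatic (cyclooctatetraene) — cyclooctatetraene distorts into a non-planar tub to avoid antiaromaticity.
Rings D and E form a fused bicyclic system (with one sulfur) with 9 sp² atoms and 10 π electrons from ring double bonds plus a heteroatom lone pair. 10 = 4(2)+2, so the system is aromatic and both rings count as aromatic (benzothiophene).
Ring F has a continuous p-orbital overlap around the ring; 3 ring double bonds give 6 π electrons. That satisfies 4n+2 with n=1, so ring F is aromatic (benzene ring).
Ring G has three sp³ carbons, so it is not fully conjugated — not aromatic (cyclopentane ring).
Aromatic: D, E, F. Total: 3.

3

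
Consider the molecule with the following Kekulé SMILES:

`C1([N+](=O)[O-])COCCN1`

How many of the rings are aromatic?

0

The SMILES encodes a six-membered saturated ring with an oxygen and an N–H nitrogen at positions 1 and 4.
The 6-membered ring with one oxygen and one N–H (1,4) has only sp³ atoms, so it is not fully conjugated — not aromatic (morpholine).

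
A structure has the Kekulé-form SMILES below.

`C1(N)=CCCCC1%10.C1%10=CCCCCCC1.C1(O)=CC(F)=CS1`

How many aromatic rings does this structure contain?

The SMILES encodes a six-membered carbon ring with one C=C double bond; an eight-membered carbon ring with one C=C double bond; a five-membered ring of four carbons and one sulfur, with two C=C double bonds.
The 6-membered ring has four sp³ carbons, so it is not fully conjugated — not aromatic (cyclohexene).
The 8-membered ring has six sp³ carbons, so it is not fully conjugated — not aromatic (cyclooctene).
The 5-membered ring with one sulfur is fully conjugated (every ring atom contributes a p orbital); 2 ring double bonds (4 π electrons) plus a heteroatom lone pair (2) give 6 π electrons. That satisfies 4n+2 with n=1, so it is aromatic (thiophene).
1 of the 3 rings is aromatic. Total: 1.

1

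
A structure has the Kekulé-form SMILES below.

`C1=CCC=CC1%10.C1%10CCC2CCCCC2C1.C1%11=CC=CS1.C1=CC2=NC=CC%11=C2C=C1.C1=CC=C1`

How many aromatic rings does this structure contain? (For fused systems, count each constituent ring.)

The SMILES encodes a six-membered carbon ring with two isolated C=C double bonds and two sp³ carbons; two fused six-membered saturated carbon rings; a five-membered ring of four carbons and one sulfur, with two C=C double bonds; two fused six-membered rings, each with three alternating double bonds; one ring is all carbon and the other has one ring nitrogen; a four-membered carbon ring with two alternating C=C double bonds.
The 6-membered ring has two sp³ carbons, so it is not fully conjugated — not aromatic (1,4-cyclohexadiene).
The second 6-membered ring has only sp³ atoms, so it is not fully conjugated — not aromatic (cyclohexane ring).
The third 6-membered ring has only sp³ atoms, so it is not fully conjugated — not aromatic (cyclohexane ring).
The 5-membered ring with one sulfur is fully conjugated (every ring atom contributes a p orbital); 2 ring double bonds (4 π electrons) plus a heteroatom lone pair (2) give 6 π electrons. Since 6 = 4n+2 (n=1), it is aromatic (thiophene).
The fused 6/6-membered bicyclic (with one nitrogen) is a single π system with 10 sp² atoms and 10 π electrons from ring double bonds. 10 = 4(2)+2, so the system is aromatic and both rings count as aromatic (quinoline).
The 4-membered ring has only sp² ring atoms; a planar conformation would have a fully conjugated π system of 4 electrons. But 4 = 4(1), which is 4n not 4n+2, so it is not aromatic (cyclobutadiene) — cyclobutadiene is antiaromatic and distorts to a rectangle.
3 of the 7 rings are aromatic. Total: 3.

3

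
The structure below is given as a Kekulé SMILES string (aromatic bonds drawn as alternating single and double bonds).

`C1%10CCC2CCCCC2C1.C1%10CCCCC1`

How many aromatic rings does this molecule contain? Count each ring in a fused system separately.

0

The SMILES encodes two fused six-membered saturated carbon rings; a six-membered saturated carbon ring.
The 6-membered ring has only sp³ atoms, so it is not fully conjugated — not aromatic (cyclohexane ring).
The second 6-membered ring has only sp³ atoms, so it is not fully conjugated — not aromatic (cyclohexane ring).
The third 6-membered ring has only sp³ atoms, so it is not fully conjugated — not aromatic (cyclohexane).
None of the rings are aromatic. Total: 0.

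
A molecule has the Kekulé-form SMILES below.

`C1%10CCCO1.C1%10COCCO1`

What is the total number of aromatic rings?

The SMILES encodes a five-membered saturated ring of four carbons and one oxygen; a six-membered saturated ring with oxygens at positions 1 and 4.
The 5-membered ring with one oxygen has only sp³ atoms, so it is not fully conjugated — not aromatic (tetrahydrofuran).
The 6-membered ring with two oxygens (1,4) has only sp³ atoms, so it is not fully conjugated — not aromatic (1,4-dioxane).
None of the rings are aromatic. Total: 0.

0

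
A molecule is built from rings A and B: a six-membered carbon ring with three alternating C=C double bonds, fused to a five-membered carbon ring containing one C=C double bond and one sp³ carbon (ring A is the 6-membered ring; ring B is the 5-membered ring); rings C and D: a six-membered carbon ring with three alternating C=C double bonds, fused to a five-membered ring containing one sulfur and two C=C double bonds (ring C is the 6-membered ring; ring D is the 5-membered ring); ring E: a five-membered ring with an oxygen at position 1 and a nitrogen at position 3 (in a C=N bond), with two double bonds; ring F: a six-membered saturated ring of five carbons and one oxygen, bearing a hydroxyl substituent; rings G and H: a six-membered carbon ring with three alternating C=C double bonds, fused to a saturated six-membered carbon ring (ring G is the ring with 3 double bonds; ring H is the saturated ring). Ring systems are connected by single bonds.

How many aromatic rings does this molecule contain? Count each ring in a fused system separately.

Ring A is planar and fully conjugated; 3 ring double bonds give 6 π electrons. Since 6 = 4n+2 (n=1), ring A is aromatic (benzene ring).
Ring B has one sp³ carbon, so it is not fully conjugated — not aromatic (cyclopentene ring).
Rings C and D form a fused bicyclic system (with one sulfur) with 9 sp² atoms and 10 π electrons from ring double bonds plus a heteroatom lone pair. 10 = 4(2)+2, so the system is aromatic and both rings count as aromatic (benzothiophene).
Ring E is planar and fully conjugated; 2 ring double bonds (4 π electrons) plus a heteroatom lone pair (2) give 6 π electrons. That satisfies 4n+2 with n=1, so ring E is aromatic (oxazole).
Ring F has only sp³ atoms, so it is not fully conjugated — not aromatic (tetrahydropyran).
Ring G has a continuous p-orbital overlap around the ring; 3 ring double bonds give 6 π electrons. That satisfies 4n+2 with n=1, so ring G is aromatic (benzene ring).
Ring H has four sp³ carbons, so it is not fully conjugated — not aromatic (cyclohexane ring).
Aromatic: A, C, D, E, G. Total: 5.

5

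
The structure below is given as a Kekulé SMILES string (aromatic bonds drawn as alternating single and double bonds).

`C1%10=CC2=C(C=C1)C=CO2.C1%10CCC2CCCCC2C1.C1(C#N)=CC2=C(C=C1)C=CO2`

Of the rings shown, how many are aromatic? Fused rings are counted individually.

4

The SMILES encodes a six-membered carbon ring with three alternating C=C double bonds, fused to a five-membered ring containing one oxygen and two C=C double bonds; two fused six-membered saturated carbon rings; a six-membered carbon ring with three alternating C=C double bonds, fused to a five-membered ring containing one oxygen and two C=C double bonds.
The fused 6/5-membered bicyclic (with one oxygen) is a single π system with 9 sp² atoms and 10 π electrons from ring double bonds plus a heteroatom lone pair. 10 = 4(2)+2, so the system is aromatic and both rings count as aromatic (benzofuran).
The 6-membered ring has only sp³ atoms, so it is not fully conjugated — not aromatic (cyclohexane ring).
The second 6-membered ring has only sp³ atoms, so it is not fully conjugated — not aromatic (cyclohexane ring).
The fused 6/5-membered bicyclic (with one oxygen) is a single π system with 9 sp² atoms and 10 π electrons from ring double bonds plus a heteroatom lone pair. 10 = 4(2)+2, so the system is aromatic and both rings count as aromatic (benzofuran).
4 of the 6 rings are aromatic. Total: 4.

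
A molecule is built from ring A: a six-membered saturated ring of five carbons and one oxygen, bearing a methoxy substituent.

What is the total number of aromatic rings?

Ring A has only sp³ atoms, so it is not fully conjugated — not aromatic (tetrahydropyran).

0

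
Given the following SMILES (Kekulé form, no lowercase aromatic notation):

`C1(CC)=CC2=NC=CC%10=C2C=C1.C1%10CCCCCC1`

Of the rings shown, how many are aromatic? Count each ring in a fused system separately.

2

The SMILES encodes two fused six-membered rings, each with three alternating double bonds; one ring is all carbon and the other has one ring nitrogen; a seven-membered saturated carbon ring.
The fused 6/6-membered bicyclic (with one nitrogen) is a single π system with 10 sp² atoms and 10 π electrons from ring double bonds. 10 = 4(2)+2, so the system is aromatic and both rings count as aromatic (quinoline).
The 7-membered ring has only sp³ atoms, so it is not fully conjugated — not aromatic (cycloheptane).
2 of the 3 rings are aromatic. Total: 2.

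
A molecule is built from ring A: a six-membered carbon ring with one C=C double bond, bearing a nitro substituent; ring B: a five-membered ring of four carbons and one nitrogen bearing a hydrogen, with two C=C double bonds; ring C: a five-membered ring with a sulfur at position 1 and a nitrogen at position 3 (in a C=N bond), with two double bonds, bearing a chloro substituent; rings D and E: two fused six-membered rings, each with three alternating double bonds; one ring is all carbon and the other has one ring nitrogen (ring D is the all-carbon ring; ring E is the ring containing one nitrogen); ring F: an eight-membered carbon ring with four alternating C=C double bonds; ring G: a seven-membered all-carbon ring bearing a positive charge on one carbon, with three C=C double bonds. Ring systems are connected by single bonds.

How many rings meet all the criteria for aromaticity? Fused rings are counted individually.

Ring A has four sp³ carbons, so it is not fully conjugated — not aromatic (cyclohexene).
Ring B is planar and fully conjugated; 2 ring double bonds (4 π electrons) plus a heteroatom lone pair (2) give 6 π electrons. Since 6 = 4n+2 (n=1), ring B is aromatic (pyrrole).
Ring C is fully conjugated (every ring atom contributes a p orbital); 2 ring double bonds (4 π electrons) plus a heteroatom lone pair (2) give 6 π electrons. Since 6 = 4n+2 (n=1), ring C is aromatic (thiazole).
Rings D and E form a fused bicyclic system (with one nitrogen) with 10 sp² atoms and 10 π electrons from ring double bonds. 10 = 4(2)+2, so the system is aromatic and both rings count as aromatic (quinoline).
Ring F has only sp² ring atoms; a planar conformation would have a fully conjugated π system of 8 electrons. But 8 = 4(2), which is 4n not 4n+2, so ring F is not aromatic (cyclooctatetraene) — cyclooctatetraene distorts into a non-planar tub to avoid antiaromaticity.
Ring G is planar and fully conjugated; 3 ring double bonds (6 π electrons) plus the carbocation's empty p orbital (0, but keeps the ring conjugated) give 6 π electrons. That satisfies 4n+2 with n=1, so ring G is aromatic (tropylium cation).
Aromatic: B, C, D, E, G. Total: 5.

5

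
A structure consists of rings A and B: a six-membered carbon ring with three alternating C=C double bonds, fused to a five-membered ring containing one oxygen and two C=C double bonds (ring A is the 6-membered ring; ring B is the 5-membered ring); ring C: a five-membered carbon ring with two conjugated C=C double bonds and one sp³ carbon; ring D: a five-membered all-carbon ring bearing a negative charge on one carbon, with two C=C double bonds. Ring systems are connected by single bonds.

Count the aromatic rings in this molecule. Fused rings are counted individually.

Rings A and B form a fused bicyclic system (with one oxygen) with 9 sp² atoms and 10 π electrons from ring double bonds plus a heteroatom lone pair. 10 = 4(2)+2, so the system is aromatic and both rings count as aromatic (benzofuran).
Ring C has one sp³ carbon, so it is not fully conjugated — not aromatic (cyclopentadiene).
Ring D is planar and fully conjugated; 2 ring double bonds (4 π electrons) plus the carbanion lone pair (2) give 6 π electrons. 6 = 4(1)+2, so ring D is aromatic (cyclopentadienyl anion).
Aromatic: A, B, D. Total: 3.

3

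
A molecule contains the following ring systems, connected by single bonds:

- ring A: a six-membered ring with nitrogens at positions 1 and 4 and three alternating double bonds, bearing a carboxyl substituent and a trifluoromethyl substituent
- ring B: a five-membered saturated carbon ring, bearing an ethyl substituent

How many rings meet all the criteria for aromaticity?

Ring A is planar and fully conjugated; 3 ring double bonds give 6 π electrons. That satisfies 4n+2 with n=1, so ring A is aromatic (pyrazine).
Ring B has only sp³ atoms, so it is not fully conjugated — not aromatic (cyclopentane).
Aromatic: A. Total: 1.

1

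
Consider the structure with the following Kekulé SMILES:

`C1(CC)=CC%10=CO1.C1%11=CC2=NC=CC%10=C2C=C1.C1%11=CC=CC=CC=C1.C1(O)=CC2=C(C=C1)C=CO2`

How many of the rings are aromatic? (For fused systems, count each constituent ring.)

The SMILES encodes a five-membered ring of four carbons and one oxygen, with two C=C double bonds; two fused six-membered rings, each with three alternating double bonds; one ring is all carbon and the other has one ring nitrogen; an eight-membered carbon ring with four alternating C=C double bonds; a six-membered carbon ring with three alternating C=C double bonds, fused to a five-membered ring containing one oxygen and two C=C double bonds.
The 5-membered ring with one oxygen is fully conjugated (every ring atom contributes a p orbital); 2 ring double bonds (4 π electrons) plus a heteroatom lone pair (2) give 6 π electrons. Since 6 = 4n+2 (n=1), it is aromatic (furan).
The fused 6/6-membered bicyclic (with one nitrogen) is a single π system with 10 sp² atoms and 10 π electrons from ring double bonds. 10 = 4(2)+2, so the system is aromatic and both rings count as aromatic (quinoline).
The 8-membered ring has only sp² ring atoms; a planar conformation would have a fully conjugated π system of 8 electrons. But 8 = 4(2), which is 4n not 4n+2, so it is not aromatic (cyclooctatetraene) — cyclooctatetraene distorts into a non-planar tub to avoid antiaromaticity.
The fused 6/5-membered bicyclic (with one oxygen) is a single π system with 9 sp² atoms and 10 π electrons from ring double bonds plus a heteroatom lone pair. 10 = 4(2)+2, so the system is aromatic and both rings count as aromatic (benzofuran).
5 of the 6 rings are aromatic. Total: 5.

5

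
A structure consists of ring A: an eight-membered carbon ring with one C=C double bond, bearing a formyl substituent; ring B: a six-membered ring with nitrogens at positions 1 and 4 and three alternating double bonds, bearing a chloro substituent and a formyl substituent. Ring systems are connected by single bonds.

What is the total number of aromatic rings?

1

Ring A has six sp³ carbons, so it is not fully conjugated — not aromatic (cyclooctene).
Ring B is planar and fully conjugated; 3 ring double bonds give 6 π electrons. 6 = 4(1)+2, so ring B is aromatic (pyrazine).
Aromatic: B. Total: 1.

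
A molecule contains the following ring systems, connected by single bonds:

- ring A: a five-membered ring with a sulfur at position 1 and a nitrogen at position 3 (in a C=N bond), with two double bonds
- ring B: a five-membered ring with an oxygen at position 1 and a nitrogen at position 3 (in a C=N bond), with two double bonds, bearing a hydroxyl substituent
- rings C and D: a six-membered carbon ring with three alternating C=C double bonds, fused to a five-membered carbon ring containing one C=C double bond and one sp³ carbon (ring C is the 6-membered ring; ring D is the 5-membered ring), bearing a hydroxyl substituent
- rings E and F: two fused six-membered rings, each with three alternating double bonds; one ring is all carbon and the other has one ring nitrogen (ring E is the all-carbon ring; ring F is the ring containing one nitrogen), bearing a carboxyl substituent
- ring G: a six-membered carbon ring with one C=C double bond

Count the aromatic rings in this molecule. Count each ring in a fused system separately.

5

Ring A is fully conjugated (every ring atom contributes a p orbital); 2 ring double bonds (4 π electrons) plus a heteroatom lone pair (2) give 6 π electrons. That satisfies 4n+2 with n=1, so ring A is aromatic (thiazole).
Ring B is planar and fully conjugated; 2 ring double bonds (4 π electrons) plus a heteroatom lone pair (2) give 6 π electrons. Since 6 = 4n+2 (n=1), ring B is aromatic (oxazole).
Ring C is planar and fully conjugated; 3 ring double bonds give 6 π electrons. Since 6 = 4n+2 (n=1), ring C is aromatic (benzene ring).
Ring D has one sp³ carbon, so it is not fully conjugated — not aromatic (cyclopentene ring).
Rings E and F form a fused bicyclic system (with one nitrogen) with 10 sp² atoms and 10 π electrons from ring double bonds. 10 = 4(2)+2, so the system is aromatic and both rings count as aromatic (quinoline).
Ring G has four sp³ carbons, so it is not fully conjugated — not aromatic (cyclohexene).
Aromatic: A, B, C, E, F. Total: 5.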